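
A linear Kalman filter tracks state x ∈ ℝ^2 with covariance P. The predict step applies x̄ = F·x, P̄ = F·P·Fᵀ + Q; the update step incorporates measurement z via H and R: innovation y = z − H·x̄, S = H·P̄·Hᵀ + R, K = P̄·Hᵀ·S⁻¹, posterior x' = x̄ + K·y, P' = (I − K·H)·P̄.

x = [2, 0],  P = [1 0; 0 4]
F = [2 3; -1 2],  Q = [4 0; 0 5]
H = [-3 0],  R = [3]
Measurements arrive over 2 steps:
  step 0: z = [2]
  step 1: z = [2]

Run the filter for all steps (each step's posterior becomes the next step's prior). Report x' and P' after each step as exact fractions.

step 0: x̄ = F·x = [4, -2]
step 0: P̄ = F·P·Fᵀ + Q = [44 22; 22 22]
step 0: y = z − H·x̄ = [14]
step 0: S = H·P̄·Hᵀ + R = [399]
step 0: K = P̄·Hᵀ·S⁻¹ = [-44/133; -22/133]
step 0: x' = x̄ + K·y = [-12/19, -82/19]
step 0: P' = (I − K·H)·P̄ = [44/133 22/133; 22/133 1474/133]
step 1: x̄ = F·x = [-270/19, -8]
step 1: P̄ = F·P·Fᵀ + Q = [2034/19 66; 66 49]
step 1: y = z − H·x̄ = [-772/19]
step 1: S = H·P̄·Hᵀ + R = [18363/19]
step 1: K = P̄·Hᵀ·S⁻¹ = [-2034/6121; -1254/6121]
step 1: x' = x̄ + K·y = [-4338/6121, 1984/6121]
step 1: P' = (I − K·H)·P̄ = [2034/6121 1254/6121; 1254/6121 51637/6121]

step 0: x' = [-12/19, -82/19], P' = [44/133 22/133; 22/133 1474/133]
step 1: x' = [-4338/6121, 1984/6121], P' = [2034/6121 1254/6121; 1254/6121 51637/6121]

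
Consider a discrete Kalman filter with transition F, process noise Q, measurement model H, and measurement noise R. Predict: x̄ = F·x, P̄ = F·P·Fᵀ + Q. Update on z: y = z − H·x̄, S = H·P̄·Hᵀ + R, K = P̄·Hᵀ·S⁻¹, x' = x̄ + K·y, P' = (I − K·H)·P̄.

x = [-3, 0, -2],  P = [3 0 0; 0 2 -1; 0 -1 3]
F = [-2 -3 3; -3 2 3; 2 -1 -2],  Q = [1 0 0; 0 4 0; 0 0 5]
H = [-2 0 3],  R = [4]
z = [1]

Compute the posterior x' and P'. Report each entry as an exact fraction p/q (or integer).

x̄ = F·x = [0, 3, -2]
P̄ = F·P·Fᵀ + Q = [76 36 -27; 36 54 -33; -27 -33 27]
y = z − H·x̄ = [7]
S = H·P̄·Hᵀ + R = [875]
K = P̄·Hᵀ·S⁻¹ = [-233/875; -171/875; 27/175]
x' = x̄ + K·y = [-233/125, 204/125, -23/25]
P' = (I − K·H)·P̄ = [12211/875 -8343/875 1566/175; -8343/875 18009/875 -1158/175; 1566/175 -1158/175 216/35]

x' = [-233/125, 204/125, -23/25]
P' = [12211/875 -8343/875 1566/175; -8343/875 18009/875 -1158/175; 1566/175 -1158/175 216/35]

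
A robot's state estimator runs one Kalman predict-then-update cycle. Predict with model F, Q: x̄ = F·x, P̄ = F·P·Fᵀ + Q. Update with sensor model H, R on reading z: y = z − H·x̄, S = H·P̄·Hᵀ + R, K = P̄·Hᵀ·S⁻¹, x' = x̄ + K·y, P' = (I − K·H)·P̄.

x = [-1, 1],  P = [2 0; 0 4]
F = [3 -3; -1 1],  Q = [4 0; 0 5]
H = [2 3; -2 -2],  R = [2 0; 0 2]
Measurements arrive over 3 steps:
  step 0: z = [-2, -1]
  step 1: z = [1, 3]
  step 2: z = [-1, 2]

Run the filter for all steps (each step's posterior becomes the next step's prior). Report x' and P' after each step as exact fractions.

step 0: x' = [1672/877, -1524/877], P' = [4198/877 -3176/877; -3176/877 2534/877]
step 1: x' = [-1368456/346247, 957157/346247], P' = [8805056/1731235 -6665064/1731235; -6665064/1731235 5304186/1731235]
step 2: x' = [-1853205567/723136835, 1027822293/723136835], P' = [3687351666/723136835 -2791234904/723136835; -2791234904/723136835 2221084346/723136835]

step 0: x̄ = F·x = [-6, 2]
step 0: P̄ = F·P·Fᵀ + Q = [58 -18; -18 11]
step 0: y = z − H·x̄ = [4, -9]
step 0: S = H·P̄·Hᵀ + R = [117 -118; -118 134]
step 0: K = P̄·Hᵀ·S⁻¹ = [-566/877 -1022/877; 625/877 642/877]
step 0: x' = x̄ + K·y = [1672/877, -1524/877]
step 0: P' = (I − K·H)·P̄ = [4198/877 -3176/877; -3176/877 2534/877]
step 1: x̄ = F·x = [9588/877, -3196/877]
step 1: P̄ = F·P·Fᵀ + Q = [121264/877 -39252/877; -39252/877 17469/877]
step 1: y = z − H·x̄ = [-8711/877, 15415/877]
step 1: S = H·P̄·Hᵀ + R = [173007/877 -197350/877; -197350/877 242670/877]
step 1: K = P̄·Hᵀ·S⁻¹ = [-238508/346247 -2139992/1731235; 258243/346247 1360878/1731235]
step 1: x' = x̄ + K·y = [-1368456/346247, 957157/346247]
step 1: P' = (I − K·H)·P̄ = [8805056/1731235 -6665064/1731235; -6665064/1731235 5304186/1731235]
step 2: x̄ = F·x = [-6976839/346247, 2325613/346247]
step 2: P̄ = F·P·Fᵀ + Q = [50775854/346247 -16463622/346247; -16463622/346247 7219109/346247]
step 2: y = z − H·x̄ = [6630592/346247, -8609958/346247]
step 2: S = H·P̄·Hᵀ + R = [71204427/346247 -81781850/346247; -81781850/346247 100963370/346247]
step 2: K = P̄·Hᵀ·S⁻¹ = [-99900138/144627367 -896116762/723136835; 108078323/144627367 570150558/723136835]
step 2: x' = x̄ + K·y = [-1853205567/723136835, 1027822293/723136835]
step 2: P' = (I − K·H)·P̄ = [3687351666/723136835 -2791234904/723136835; -2791234904/723136835 2221084346/723136835]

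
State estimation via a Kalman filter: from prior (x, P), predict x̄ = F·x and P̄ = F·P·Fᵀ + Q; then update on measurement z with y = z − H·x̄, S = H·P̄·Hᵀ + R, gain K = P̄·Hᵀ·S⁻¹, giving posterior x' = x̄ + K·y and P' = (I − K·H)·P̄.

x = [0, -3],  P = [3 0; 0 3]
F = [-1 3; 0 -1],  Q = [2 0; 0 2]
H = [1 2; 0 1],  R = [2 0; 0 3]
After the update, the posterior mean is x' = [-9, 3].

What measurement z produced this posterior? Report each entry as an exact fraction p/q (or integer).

x̄ = F·x = [-9, 3]
P̄ = F·P·Fᵀ + Q = [32 -9; -9 5]
S = H·P̄·Hᵀ + R = [18 1; 1 8]
K = P̄·Hᵀ·S⁻¹ = [11/13 -16/13; 3/143 89/143]
x' − x̄ = [0, 0] = K·y
y = (KᵀK)⁻¹·Kᵀ·(x' − x̄) = [0, 0]
z = y + H·x̄ = [0, 0] + [-3, 3] = [-3, 3]

z = [-3, 3]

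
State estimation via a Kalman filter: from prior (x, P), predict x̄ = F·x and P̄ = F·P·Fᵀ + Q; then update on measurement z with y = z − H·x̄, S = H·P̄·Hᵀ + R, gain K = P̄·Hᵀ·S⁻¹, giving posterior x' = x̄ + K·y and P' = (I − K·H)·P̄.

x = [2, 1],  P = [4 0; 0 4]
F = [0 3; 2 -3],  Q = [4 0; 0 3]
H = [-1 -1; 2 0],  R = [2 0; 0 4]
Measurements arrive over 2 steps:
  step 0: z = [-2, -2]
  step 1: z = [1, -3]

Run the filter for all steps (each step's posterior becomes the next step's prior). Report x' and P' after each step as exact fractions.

step 0: x̄ = F·x = [3, 1]
step 0: P̄ = F·P·Fᵀ + Q = [40 -36; -36 55]
step 0: y = z − H·x̄ = [2, -8]
step 0: S = H·P̄·Hᵀ + R = [25 -8; -8 164]
step 0: K = P̄·Hᵀ·S⁻¹ = [-4/1009 492/1009; -923/1009 -488/1009]
step 0: x' = x̄ + K·y = [-917/1009, 3067/1009]
step 0: P' = (I − K·H)·P̄ = [984/1009 -976/1009; -976/1009 2822/1009]
step 1: x̄ = F·x = [9201/1009, -11035/1009]
step 1: P̄ = F·P·Fᵀ + Q = [29434/1009 -31254/1009; -31254/1009 44073/1009]
step 1: y = z − H·x̄ = [-825/1009, -21429/1009]
step 1: S = H·P̄·Hᵀ + R = [13017/1009 3640/1009; 3640/1009 121772/1009]
step 1: K = P̄·Hᵀ·S⁻¹ = [260/55637 188221/389459; -47199/55637 -190041/389459]
step 1: x' = x̄ + K·y = [-447450/389459, 46861/389459]
step 1: P' = (I − K·H)·P̄ = [376442/389459 -380082/389459; -380082/389459 1040868/389459]

step 0: x' = [-917/1009, 3067/1009], P' = [984/1009 -976/1009; -976/1009 2822/1009]
step 1: x' = [-447450/389459, 46861/389459], P' = [376442/389459 -380082/389459; -380082/389459 1040868/389459]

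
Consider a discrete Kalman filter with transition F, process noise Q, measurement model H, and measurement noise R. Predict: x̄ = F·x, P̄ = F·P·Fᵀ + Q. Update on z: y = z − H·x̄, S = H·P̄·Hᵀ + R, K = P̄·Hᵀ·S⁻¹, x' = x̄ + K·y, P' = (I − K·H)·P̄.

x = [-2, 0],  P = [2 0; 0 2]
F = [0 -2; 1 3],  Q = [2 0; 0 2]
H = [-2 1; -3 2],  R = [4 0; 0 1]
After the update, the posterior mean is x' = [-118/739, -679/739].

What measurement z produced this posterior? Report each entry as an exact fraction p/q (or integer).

z = [-3, -1]

x̄ = F·x = [0, -2]
P̄ = F·P·Fᵀ + Q = [10 -12; -12 22]
S = H·P̄·Hᵀ + R = [114 188; 188 323]
K = P̄·Hᵀ·S⁻¹ = [-92/739 -70/739; -91/739 236/739]
x' − x̄ = [-118/739, 799/739] = K·y
y = (KᵀK)⁻¹·Kᵀ·(x' − x̄) = [-1, 3]
z = y + H·x̄ = [-1, 3] + [-2, -4] = [-3, -1]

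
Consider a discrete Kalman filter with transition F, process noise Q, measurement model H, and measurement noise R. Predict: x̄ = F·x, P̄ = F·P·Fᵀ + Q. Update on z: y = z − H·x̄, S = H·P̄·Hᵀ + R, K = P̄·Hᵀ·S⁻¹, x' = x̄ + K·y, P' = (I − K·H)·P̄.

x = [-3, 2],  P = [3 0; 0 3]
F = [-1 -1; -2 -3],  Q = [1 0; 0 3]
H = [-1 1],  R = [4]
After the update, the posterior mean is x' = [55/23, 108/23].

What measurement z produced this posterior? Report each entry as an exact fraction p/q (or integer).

z = [3]

x̄ = F·x = [1, 0]
P̄ = F·P·Fᵀ + Q = [7 15; 15 42]
S = H·P̄·Hᵀ + R = [23]
K = P̄·Hᵀ·S⁻¹ = [8/23; 27/23]
x' − x̄ = [32/23, 108/23] = K·y
y = (KᵀK)⁻¹·Kᵀ·(x' − x̄) = [4]
z = y + H·x̄ = [4] + [-1] = [3]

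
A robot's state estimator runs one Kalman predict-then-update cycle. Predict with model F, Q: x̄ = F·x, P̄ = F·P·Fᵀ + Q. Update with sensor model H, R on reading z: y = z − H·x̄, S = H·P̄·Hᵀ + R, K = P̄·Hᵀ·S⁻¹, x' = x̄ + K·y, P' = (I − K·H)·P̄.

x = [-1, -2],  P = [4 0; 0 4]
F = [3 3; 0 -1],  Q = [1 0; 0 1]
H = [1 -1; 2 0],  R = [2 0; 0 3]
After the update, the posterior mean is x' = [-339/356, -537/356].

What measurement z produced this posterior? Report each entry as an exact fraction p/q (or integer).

z = [2, -3]

x̄ = F·x = [-9, 2]
P̄ = F·P·Fᵀ + Q = [73 -12; -12 5]
S = H·P̄·Hᵀ + R = [104 170; 170 295]
K = P̄·Hᵀ·S⁻¹ = [51/356 367/890; -187/356 197/890]
x' − x̄ = [2865/356, -1249/356] = K·y
y = (KᵀK)⁻¹·Kᵀ·(x' − x̄) = [13, 15]
z = y + H·x̄ = [13, 15] + [-11, -18] = [2, -3]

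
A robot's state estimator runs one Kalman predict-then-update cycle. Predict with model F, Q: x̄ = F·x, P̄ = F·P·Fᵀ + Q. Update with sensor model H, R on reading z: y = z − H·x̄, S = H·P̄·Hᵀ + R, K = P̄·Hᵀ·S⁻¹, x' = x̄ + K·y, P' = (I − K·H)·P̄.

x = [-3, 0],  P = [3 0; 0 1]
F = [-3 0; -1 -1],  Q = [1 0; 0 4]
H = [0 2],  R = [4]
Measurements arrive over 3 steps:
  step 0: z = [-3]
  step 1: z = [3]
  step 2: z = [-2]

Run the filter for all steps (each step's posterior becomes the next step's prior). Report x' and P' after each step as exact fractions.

step 0: x' = [9/2, -1], P' = [19 1; 1 8/9]
step 1: x' = [-567/242, 159/121], P' = [4612/121 270/121; 270/121 233/242]
step 2: x' = [46275/23494, -11256/11747], P' = [495911/11747 29292/11747; 29292/11747 11505/11747]

step 0: x̄ = F·x = [9, 3]
step 0: P̄ = F·P·Fᵀ + Q = [28 9; 9 8]
step 0: y = z − H·x̄ = [-9]
step 0: S = H·P̄·Hᵀ + R = [36]
step 0: K = P̄·Hᵀ·S⁻¹ = [1/2; 4/9]
step 0: x' = x̄ + K·y = [9/2, -1]
step 0: P' = (I − K·H)·P̄ = [19 1; 1 8/9]
step 1: x̄ = F·x = [-27/2, -7/2]
step 1: P̄ = F·P·Fᵀ + Q = [172 60; 60 233/9]
step 1: y = z − H·x̄ = [10]
step 1: S = H·P̄·Hᵀ + R = [968/9]
step 1: K = P̄·Hᵀ·S⁻¹ = [135/121; 233/484]
step 1: x' = x̄ + K·y = [-567/242, 159/121]
step 1: P' = (I − K·H)·P̄ = [4612/121 270/121; 270/121 233/242]
step 2: x̄ = F·x = [1701/242, 249/242]
step 2: P̄ = F·P·Fᵀ + Q = [41629/121 14646/121; 14646/121 11505/242]
step 2: y = z − H·x̄ = [-491/121]
step 2: S = H·P̄·Hᵀ + R = [23494/121]
step 2: K = P̄·Hᵀ·S⁻¹ = [14646/11747; 11505/23494]
step 2: x' = x̄ + K·y = [46275/23494, -11256/11747]
step 2: P' = (I − K·H)·P̄ = [495911/11747 29292/11747; 29292/11747 11505/11747]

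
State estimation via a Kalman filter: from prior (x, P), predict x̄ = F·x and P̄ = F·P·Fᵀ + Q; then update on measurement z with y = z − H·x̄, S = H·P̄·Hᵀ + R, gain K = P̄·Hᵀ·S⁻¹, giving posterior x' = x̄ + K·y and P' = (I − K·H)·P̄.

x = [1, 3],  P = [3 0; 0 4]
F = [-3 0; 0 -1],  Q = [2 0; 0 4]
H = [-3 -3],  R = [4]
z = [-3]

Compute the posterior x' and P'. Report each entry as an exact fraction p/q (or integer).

x' = [816/337, -507/337]
P' = [2204/337 -2088/337; -2088/337 2120/337]

x̄ = F·x = [-3, -3]
P̄ = F·P·Fᵀ + Q = [29 0; 0 8]
y = z − H·x̄ = [-21]
S = H·P̄·Hᵀ + R = [337]
K = P̄·Hᵀ·S⁻¹ = [-87/337; -24/337]
x' = x̄ + K·y = [816/337, -507/337]
P' = (I − K·H)·P̄ = [2204/337 -2088/337; -2088/337 2120/337]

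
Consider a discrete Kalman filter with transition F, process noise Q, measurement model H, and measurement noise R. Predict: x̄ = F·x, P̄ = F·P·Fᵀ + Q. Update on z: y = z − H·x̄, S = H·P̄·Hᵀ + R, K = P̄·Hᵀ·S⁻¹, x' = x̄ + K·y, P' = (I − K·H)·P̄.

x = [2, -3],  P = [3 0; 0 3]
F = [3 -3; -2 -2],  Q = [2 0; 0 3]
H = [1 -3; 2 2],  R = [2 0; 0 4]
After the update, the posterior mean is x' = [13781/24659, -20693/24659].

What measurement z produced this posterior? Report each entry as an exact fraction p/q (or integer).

z = [3, -1]

x̄ = F·x = [15, 2]
P̄ = F·P·Fᵀ + Q = [56 0; 0 27]
S = H·P̄·Hᵀ + R = [301 -50; -50 336]
K = P̄·Hᵀ·S⁻¹ = [6104/24659 9128/24659; -6129/24659 3051/24659]
x' − x̄ = [-356104/24659, -70011/24659] = K·y
y = (KᵀK)⁻¹·Kᵀ·(x' − x̄) = [-6, -35]
z = y + H·x̄ = [-6, -35] + [9, 34] = [3, -1]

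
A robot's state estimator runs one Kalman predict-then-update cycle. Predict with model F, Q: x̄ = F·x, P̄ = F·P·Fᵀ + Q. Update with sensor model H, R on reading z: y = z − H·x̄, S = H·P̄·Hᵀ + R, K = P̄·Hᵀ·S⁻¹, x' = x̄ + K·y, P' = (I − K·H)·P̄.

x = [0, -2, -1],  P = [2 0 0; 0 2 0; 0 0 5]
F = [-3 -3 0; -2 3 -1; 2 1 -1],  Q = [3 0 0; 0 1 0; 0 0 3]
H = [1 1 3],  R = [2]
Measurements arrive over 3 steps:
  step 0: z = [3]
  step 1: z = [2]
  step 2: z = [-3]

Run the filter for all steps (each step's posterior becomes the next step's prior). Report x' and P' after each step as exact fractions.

step 0: x' = [99/19, -70/19, 62/133], P' = [678/19 -9/19 -225/19; -9/19 433/19 -138/19; -225/19 -138/19 873/133]
step 1: x' = [-180097/14298, -819433/42894, 160469/14298], P' = [192401/2383 777548/7149 -151840/2383; 777548/7149 6482006/21447 -978013/7149; -151840/2383 -978013/7149 160092/2383]
step 2: x' = [174089422/29862657, 347394250/29862657, -611870899/89587971], P' = [806996020/9954219 1161508675/9954219 -1984401079/29862657; 1161508675/9954219 3503463883/9954219 -4655182966/29862657; -1984401079/29862657 -4655182966/29862657 6665594509/89587971]

step 0: x̄ = F·x = [6, -5, -1]
step 0: P̄ = F·P·Fᵀ + Q = [39 -6 -18; -6 32 3; -18 3 18]
step 0: y = z − H·x̄ = [5]
step 0: S = H·P̄·Hᵀ + R = [133]
step 0: K = P̄·Hᵀ·S⁻¹ = [-3/19; 5/19; 39/133]
step 0: x' = x̄ + K·y = [99/19, -70/19, 62/133]
step 0: P' = (I − K·H)·P̄ = [678/19 -9/19 -225/19; -9/19 433/19 -138/19; -225/19 -138/19 873/133]
step 1: x̄ = F·x = [-87/19, -2918/133, 834/133]
step 1: P̄ = F·P·Fᵀ + Q = [9894/19 -891/19 -6375/19; -891/19 47521/133 -5406/133; -6375/19 -5406/133 31267/133]
step 1: y = z − H·x̄ = [1291/133]
step 1: S = H·P̄·Hᵀ + R = [85788/133]
step 1: K = P̄·Hᵀ·S⁻¹ = [-11809/14298; 12533/42894; 7295/14298]
step 1: x' = x̄ + K·y = [-180097/14298, -819433/42894, 160469/14298]
step 1: P' = (I − K·H)·P̄ = [192401/2383 777548/7149 -151840/2383; 777548/7149 6482006/21447 -978013/7149; -151840/2383 -978013/7149 160092/2383]
step 2: x̄ = F·x = [679862/7149, -309854/7149, -1190711/21447]
step 2: P̄ = F·P·Fᵀ + Q = [12886052/2383 -7538681/2383 -21243755/7149; -7538681/2383 5652559/2383 11675714/7149; -21243755/7149 11675714/7149 35578505/21447]
step 2: y = z − H·x̄ = [799256/7149]
step 2: S = H·P̄·Hᵀ + R = [19908438/2383]
step 2: K = P̄·Hᵀ·S⁻¹ = [-7948192/9954219; 4894796/9954219; 13005232/29862657]
step 2: x' = x̄ + K·y = [174089422/29862657, 347394250/29862657, -611870899/89587971]
step 2: P' = (I − K·H)·P̄ = [806996020/9954219 1161508675/9954219 -1984401079/29862657; 1161508675/9954219 3503463883/9954219 -4655182966/29862657; -1984401079/29862657 -4655182966/29862657 6665594509/89587971]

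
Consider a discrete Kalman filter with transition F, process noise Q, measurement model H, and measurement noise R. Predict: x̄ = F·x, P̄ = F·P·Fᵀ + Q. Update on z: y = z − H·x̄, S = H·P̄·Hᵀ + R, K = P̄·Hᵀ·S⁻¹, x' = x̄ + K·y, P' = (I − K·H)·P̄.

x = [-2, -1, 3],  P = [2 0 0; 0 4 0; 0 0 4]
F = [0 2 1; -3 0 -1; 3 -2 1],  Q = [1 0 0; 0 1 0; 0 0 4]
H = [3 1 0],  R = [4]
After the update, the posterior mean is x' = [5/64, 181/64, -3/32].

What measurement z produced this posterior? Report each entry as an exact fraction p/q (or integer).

z = [3]

x̄ = F·x = [1, 3, -1]
P̄ = F·P·Fᵀ + Q = [21 -4 -12; -4 23 -22; -12 -22 42]
S = H·P̄·Hᵀ + R = [192]
K = P̄·Hᵀ·S⁻¹ = [59/192; 11/192; -29/96]
x' − x̄ = [-59/64, -11/64, 29/32] = K·y
y = (KᵀK)⁻¹·Kᵀ·(x' − x̄) = [-3]
z = y + H·x̄ = [-3] + [6] = [3]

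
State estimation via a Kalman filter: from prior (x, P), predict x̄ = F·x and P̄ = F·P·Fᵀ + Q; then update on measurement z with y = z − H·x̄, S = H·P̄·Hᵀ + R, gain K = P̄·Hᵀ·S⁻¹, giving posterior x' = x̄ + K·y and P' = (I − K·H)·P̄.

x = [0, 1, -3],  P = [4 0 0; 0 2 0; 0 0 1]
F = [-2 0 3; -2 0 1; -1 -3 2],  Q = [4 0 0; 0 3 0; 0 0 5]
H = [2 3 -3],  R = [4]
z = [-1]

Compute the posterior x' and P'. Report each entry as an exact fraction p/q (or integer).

x̄ = F·x = [-9, -3, -9]
P̄ = F·P·Fᵀ + Q = [29 19 14; 19 20 10; 14 10 31]
y = z − H·x̄ = [-1]
S = H·P̄·Hᵀ + R = [459]
K = P̄·Hᵀ·S⁻¹ = [73/459; 4/27; -35/459]
x' = x̄ + K·y = [-4204/459, -85/27, -4096/459]
P' = (I − K·H)·P̄ = [7982/459 221/27 8981/459; 221/27 268/27 410/27; 8981/459 410/27 13004/459]

x' = [-4204/459, -85/27, -4096/459]
P' = [7982/459 221/27 8981/459; 221/27 268/27 410/27; 8981/459 410/27 13004/459]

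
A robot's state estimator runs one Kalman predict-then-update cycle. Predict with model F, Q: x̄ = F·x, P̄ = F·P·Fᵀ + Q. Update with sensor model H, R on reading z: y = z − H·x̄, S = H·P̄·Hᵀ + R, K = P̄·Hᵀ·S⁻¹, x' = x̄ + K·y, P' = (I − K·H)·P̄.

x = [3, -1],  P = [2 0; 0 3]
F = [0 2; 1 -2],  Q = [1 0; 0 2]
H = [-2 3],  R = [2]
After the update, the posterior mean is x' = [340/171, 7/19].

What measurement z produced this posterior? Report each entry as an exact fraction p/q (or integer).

z = [-3]

x̄ = F·x = [-2, 5]
P̄ = F·P·Fᵀ + Q = [13 -12; -12 16]
S = H·P̄·Hᵀ + R = [342]
K = P̄·Hᵀ·S⁻¹ = [-31/171; 4/19]
x' − x̄ = [682/171, -88/19] = K·y
y = (KᵀK)⁻¹·Kᵀ·(x' − x̄) = [-22]
z = y + H·x̄ = [-22] + [19] = [-3]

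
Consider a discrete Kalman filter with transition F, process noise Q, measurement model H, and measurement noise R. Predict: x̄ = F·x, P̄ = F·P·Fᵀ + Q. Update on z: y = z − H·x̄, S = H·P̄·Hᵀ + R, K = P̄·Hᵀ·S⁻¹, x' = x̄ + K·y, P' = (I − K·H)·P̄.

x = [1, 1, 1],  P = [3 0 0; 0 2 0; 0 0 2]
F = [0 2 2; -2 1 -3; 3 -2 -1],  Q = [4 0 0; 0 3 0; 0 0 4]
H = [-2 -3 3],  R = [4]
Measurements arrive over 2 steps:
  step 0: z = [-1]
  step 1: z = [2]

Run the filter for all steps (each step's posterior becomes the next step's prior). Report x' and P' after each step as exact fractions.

step 0: x̄ = F·x = [4, -4, 0]
step 0: P̄ = F·P·Fᵀ + Q = [20 -8 -12; -8 35 -16; -12 -16 41]
step 0: y = z − H·x̄ = [-5]
step 0: S = H·P̄·Hᵀ + R = [1104]
step 0: K = P̄·Hᵀ·S⁻¹ = [-13/276; -137/1104; 65/368]
step 0: x' = x̄ + K·y = [1169/276, -3731/1104, -325/368]
step 0: P' = (I − K·H)·P̄ = [1211/69 -3989/276 -259/92; -3989/276 19871/1104 3017/368; -259/92 3017/368 2413/368]
step 1: x̄ = F·x = [-2353/276, -1693/184, 22465/1104]
step 1: P̄ = F·P·Fᵀ + Q = [11579/69 1515/46 -65663/276; 1515/46 11505/92 -29827/184; -65663/276 -29827/184 511847/1104]
step 1: y = z − H·x̄ = [-114485/1104]
step 1: S = H·P̄·Hᵀ + R = [13404095/1104]
step 1: K = P̄·Hᵀ·S⁻¹ = [-1267564/13404095; -1023786/13404095; 2597731/13404095]
step 1: x' = x̄ + K·y = [3434370/2680819, -3433090/2680819, 674232/2680819]
step 1: P' = (I − K·H)·P̄ = [794001596/13404095 -734004876/13404095 -206360564/13404095; -734004876/13404095 726840201/13404095 236138569/13404095; -206360564/13404095 236138569/13404095 102028501/13404095]

step 0: x' = [1169/276, -3731/1104, -325/368], P' = [1211/69 -3989/276 -259/92; -3989/276 19871/1104 3017/368; -259/92 3017/368 2413/368]
step 1: x' = [3434370/2680819, -3433090/2680819, 674232/2680819], P' = [794001596/13404095 -734004876/13404095 -206360564/13404095; -734004876/13404095 726840201/13404095 236138569/13404095; -206360564/13404095 236138569/13404095 102028501/13404095]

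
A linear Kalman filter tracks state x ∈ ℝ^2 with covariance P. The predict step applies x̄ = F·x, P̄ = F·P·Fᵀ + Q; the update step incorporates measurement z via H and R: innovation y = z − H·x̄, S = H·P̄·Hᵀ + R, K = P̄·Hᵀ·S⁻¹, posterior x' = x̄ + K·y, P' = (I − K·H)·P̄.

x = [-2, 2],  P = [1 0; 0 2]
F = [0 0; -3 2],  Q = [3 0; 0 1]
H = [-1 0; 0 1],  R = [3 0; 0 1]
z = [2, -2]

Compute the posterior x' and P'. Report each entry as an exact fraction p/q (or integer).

x' = [-1, -26/19]
P' = [3/2 0; 0 18/19]

x̄ = F·x = [0, 10]
P̄ = F·P·Fᵀ + Q = [3 0; 0 18]
y = z − H·x̄ = [2, -12]
S = H·P̄·Hᵀ + R = [6 0; 0 19]
K = P̄·Hᵀ·S⁻¹ = [-1/2 0; 0 18/19]
x' = x̄ + K·y = [-1, -26/19]
P' = (I − K·H)·P̄ = [3/2 0; 0 18/19]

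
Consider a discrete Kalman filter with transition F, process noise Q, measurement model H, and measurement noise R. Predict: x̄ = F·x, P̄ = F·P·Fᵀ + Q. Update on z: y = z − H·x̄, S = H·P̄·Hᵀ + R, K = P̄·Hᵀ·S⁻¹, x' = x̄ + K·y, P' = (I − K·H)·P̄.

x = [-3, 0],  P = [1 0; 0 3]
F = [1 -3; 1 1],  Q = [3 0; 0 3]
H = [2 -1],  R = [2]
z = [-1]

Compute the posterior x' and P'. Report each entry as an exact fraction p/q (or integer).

x' = [-71/33, -541/165]
P' = [43/33 58/33; 58/33 626/165]

x̄ = F·x = [-3, -3]
P̄ = F·P·Fᵀ + Q = [31 -8; -8 7]
y = z − H·x̄ = [2]
S = H·P̄·Hᵀ + R = [165]
K = P̄·Hᵀ·S⁻¹ = [14/33; -23/165]
x' = x̄ + K·y = [-71/33, -541/165]
P' = (I − K·H)·P̄ = [43/33 58/33; 58/33 626/165]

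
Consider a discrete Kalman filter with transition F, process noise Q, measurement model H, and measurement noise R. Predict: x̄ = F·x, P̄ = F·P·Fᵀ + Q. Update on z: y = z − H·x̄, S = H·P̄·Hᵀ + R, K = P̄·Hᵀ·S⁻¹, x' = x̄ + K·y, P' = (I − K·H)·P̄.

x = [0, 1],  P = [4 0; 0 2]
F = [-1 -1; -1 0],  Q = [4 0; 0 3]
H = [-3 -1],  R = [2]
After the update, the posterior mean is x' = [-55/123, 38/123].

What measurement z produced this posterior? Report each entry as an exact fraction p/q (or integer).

z = [1]

x̄ = F·x = [-1, 0]
P̄ = F·P·Fᵀ + Q = [10 4; 4 7]
S = H·P̄·Hᵀ + R = [123]
K = P̄·Hᵀ·S⁻¹ = [-34/123; -19/123]
x' − x̄ = [68/123, 38/123] = K·y
y = (KᵀK)⁻¹·Kᵀ·(x' − x̄) = [-2]
z = y + H·x̄ = [-2] + [3] = [1]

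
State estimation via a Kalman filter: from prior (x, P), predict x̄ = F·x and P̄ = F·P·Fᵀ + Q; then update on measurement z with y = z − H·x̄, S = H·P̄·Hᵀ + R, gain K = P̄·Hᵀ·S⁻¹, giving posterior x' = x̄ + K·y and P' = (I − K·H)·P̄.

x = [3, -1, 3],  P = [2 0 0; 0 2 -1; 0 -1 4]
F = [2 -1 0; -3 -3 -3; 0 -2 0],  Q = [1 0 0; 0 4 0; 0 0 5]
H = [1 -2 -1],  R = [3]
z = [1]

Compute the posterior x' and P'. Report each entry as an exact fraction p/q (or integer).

x' = [1327/311, -211/311, 1336/311]
P' = [2796/311 476/311 1769/311; 476/311 877/311 -885/311; 1769/311 -885/311 3602/311]

x̄ = F·x = [7, -15, 2]
P̄ = F·P·Fᵀ + Q = [11 -9 4; -9 58 6; 4 6 13]
y = z − H·x̄ = [-34]
S = H·P̄·Hᵀ + R = [311]
K = P̄·Hᵀ·S⁻¹ = [25/311; -131/311; -21/311]
x' = x̄ + K·y = [1327/311, -211/311, 1336/311]
P' = (I − K·H)·P̄ = [2796/311 476/311 1769/311; 476/311 877/311 -885/311; 1769/311 -885/311 3602/311]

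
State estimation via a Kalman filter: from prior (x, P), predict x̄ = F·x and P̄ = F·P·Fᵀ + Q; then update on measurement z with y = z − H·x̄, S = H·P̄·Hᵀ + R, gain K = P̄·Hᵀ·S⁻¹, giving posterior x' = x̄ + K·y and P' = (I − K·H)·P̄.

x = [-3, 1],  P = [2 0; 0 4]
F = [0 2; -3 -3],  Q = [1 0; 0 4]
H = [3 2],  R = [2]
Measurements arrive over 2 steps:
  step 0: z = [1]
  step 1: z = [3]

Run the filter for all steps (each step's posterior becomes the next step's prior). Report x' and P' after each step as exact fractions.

step 0: x̄ = F·x = [2, 6]
step 0: P̄ = F·P·Fᵀ + Q = [17 -24; -24 58]
step 0: y = z − H·x̄ = [-17]
step 0: S = H·P̄·Hᵀ + R = [99]
step 0: K = P̄·Hᵀ·S⁻¹ = [1/33; 4/9]
step 0: x' = x̄ + K·y = [49/33, -14/9]
step 0: P' = (I − K·H)·P̄ = [186/11 -76/3; -76/3 346/9]
step 1: x̄ = F·x = [-28/9, 7/33]
step 1: P̄ = F·P·Fᵀ + Q = [1393/9 -236/3; -236/3 508/11]
step 1: y = z − H·x̄ = [131/11]
step 1: S = H·P̄·Hᵀ + R = [6993/11]
step 1: K = P̄·Hᵀ·S⁻¹ = [3377/6993; -1580/6993]
step 1: x' = x̄ + K·y = [18461/6993, -17333/6993]
step 1: P' = (I − K·H)·P̄ = [45622/6993 -65056/6993; -65056/6993 96004/6993]

step 0: x' = [49/33, -14/9], P' = [186/11 -76/3; -76/3 346/9]
step 1: x' = [18461/6993, -17333/6993], P' = [45622/6993 -65056/6993; -65056/6993 96004/6993]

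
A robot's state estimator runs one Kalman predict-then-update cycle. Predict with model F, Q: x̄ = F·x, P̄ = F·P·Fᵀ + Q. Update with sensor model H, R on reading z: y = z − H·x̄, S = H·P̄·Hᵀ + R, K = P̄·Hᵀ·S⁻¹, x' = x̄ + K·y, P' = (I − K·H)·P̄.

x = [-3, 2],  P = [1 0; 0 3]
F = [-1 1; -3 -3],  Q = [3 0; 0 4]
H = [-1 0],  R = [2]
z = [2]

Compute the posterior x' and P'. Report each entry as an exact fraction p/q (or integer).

x' = [-4/9, 23/3]
P' = [14/9 -4/3; -4/3 36]

x̄ = F·x = [5, 3]
P̄ = F·P·Fᵀ + Q = [7 -6; -6 40]
y = z − H·x̄ = [7]
S = H·P̄·Hᵀ + R = [9]
K = P̄·Hᵀ·S⁻¹ = [-7/9; 2/3]
x' = x̄ + K·y = [-4/9, 23/3]
P' = (I − K·H)·P̄ = [14/9 -4/3; -4/3 36]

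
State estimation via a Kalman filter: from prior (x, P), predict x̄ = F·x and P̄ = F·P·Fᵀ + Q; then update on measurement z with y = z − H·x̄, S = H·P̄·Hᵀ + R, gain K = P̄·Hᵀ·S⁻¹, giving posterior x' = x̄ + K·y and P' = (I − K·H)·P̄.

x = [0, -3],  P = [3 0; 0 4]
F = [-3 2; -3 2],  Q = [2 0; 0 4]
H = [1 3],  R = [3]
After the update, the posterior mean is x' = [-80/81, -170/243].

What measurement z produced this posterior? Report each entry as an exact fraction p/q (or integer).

z = [-3]

x̄ = F·x = [-6, -6]
P̄ = F·P·Fᵀ + Q = [45 43; 43 47]
S = H·P̄·Hᵀ + R = [729]
K = P̄·Hᵀ·S⁻¹ = [58/243; 184/729]
x' − x̄ = [406/81, 1288/243] = K·y
y = (KᵀK)⁻¹·Kᵀ·(x' − x̄) = [21]
z = y + H·x̄ = [21] + [-24] = [-3]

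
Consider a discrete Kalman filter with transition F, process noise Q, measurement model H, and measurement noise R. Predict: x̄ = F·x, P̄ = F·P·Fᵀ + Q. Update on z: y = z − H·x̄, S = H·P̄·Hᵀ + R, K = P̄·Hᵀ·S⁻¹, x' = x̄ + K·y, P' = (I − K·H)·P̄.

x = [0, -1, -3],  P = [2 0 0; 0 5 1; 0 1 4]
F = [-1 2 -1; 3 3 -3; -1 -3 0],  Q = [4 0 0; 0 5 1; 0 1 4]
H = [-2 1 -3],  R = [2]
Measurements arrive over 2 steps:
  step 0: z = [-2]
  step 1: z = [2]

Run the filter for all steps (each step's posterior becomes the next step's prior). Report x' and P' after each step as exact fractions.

step 0: x̄ = F·x = [1, 6, 3]
step 0: P̄ = F·P·Fᵀ + Q = [26 27 -25; 27 86 -41; -25 -41 51]
step 0: y = z − H·x̄ = [3]
step 0: S = H·P̄·Hᵀ + R = [489]
step 0: K = P̄·Hᵀ·S⁻¹ = [50/489; 155/489; -48/163]
step 0: x' = x̄ + K·y = [213/163, 1133/163, 345/163]
step 0: P' = (I − K·H)·P̄ = [10214/489 5453/489 -1675/163; 5453/489 18029/489 757/163; -1675/163 757/163 1401/163]
step 1: x̄ = F·x = [1708/163, 3003/163, -3612/163]
step 1: P̄ = F·P·Fᵀ + Q = [47543/489 28687/163 -90719/489; 28687/163 147395/163 -84162/163; -90719/489 -84162/163 207149/489]
step 1: y = z − H·x̄ = [-10097/163]
step 1: S = H·P̄·Hᵀ + R = [2579720/489]
step 1: K = P̄·Hᵀ·S⁻¹ = [65783/644930; 93411/234520; -138499/515944]
step 1: x' = x̄ + K·y = [2683003/644930, -1465689/234520, -2853775/515944]
step 1: P' = (I − K·H)·P̄ = [13652653/322465 -2247647/58630 -5297753/128986; -2247647/58630 1435111/21320 2238705/46904; -5297753/128986 2238705/46904 22428259/515944]

step 0: x' = [213/163, 1133/163, 345/163], P' = [10214/489 5453/489 -1675/163; 5453/489 18029/489 757/163; -1675/163 757/163 1401/163]
step 1: x' = [2683003/644930, -1465689/234520, -2853775/515944], P' = [13652653/322465 -2247647/58630 -5297753/128986; -2247647/58630 1435111/21320 2238705/46904; -5297753/128986 2238705/46904 22428259/515944]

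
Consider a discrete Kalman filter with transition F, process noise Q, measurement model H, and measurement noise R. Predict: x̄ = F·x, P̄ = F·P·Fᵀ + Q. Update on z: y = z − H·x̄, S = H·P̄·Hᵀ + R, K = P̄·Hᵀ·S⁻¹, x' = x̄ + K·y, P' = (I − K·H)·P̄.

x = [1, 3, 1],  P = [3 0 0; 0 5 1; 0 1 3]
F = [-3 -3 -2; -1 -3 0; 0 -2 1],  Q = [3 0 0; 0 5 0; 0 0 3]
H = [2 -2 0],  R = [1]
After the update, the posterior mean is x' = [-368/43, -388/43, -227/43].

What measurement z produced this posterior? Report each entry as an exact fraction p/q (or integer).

z = [1]

x̄ = F·x = [-14, -10, -5]
P̄ = F·P·Fᵀ + Q = [99 60 25; 60 53 27; 25 27 22]
S = H·P̄·Hᵀ + R = [129]
K = P̄·Hᵀ·S⁻¹ = [26/43; 14/129; -4/129]
x' − x̄ = [234/43, 42/43, -12/43] = K·y
y = (KᵀK)⁻¹·Kᵀ·(x' − x̄) = [9]
z = y + H·x̄ = [9] + [-8] = [1]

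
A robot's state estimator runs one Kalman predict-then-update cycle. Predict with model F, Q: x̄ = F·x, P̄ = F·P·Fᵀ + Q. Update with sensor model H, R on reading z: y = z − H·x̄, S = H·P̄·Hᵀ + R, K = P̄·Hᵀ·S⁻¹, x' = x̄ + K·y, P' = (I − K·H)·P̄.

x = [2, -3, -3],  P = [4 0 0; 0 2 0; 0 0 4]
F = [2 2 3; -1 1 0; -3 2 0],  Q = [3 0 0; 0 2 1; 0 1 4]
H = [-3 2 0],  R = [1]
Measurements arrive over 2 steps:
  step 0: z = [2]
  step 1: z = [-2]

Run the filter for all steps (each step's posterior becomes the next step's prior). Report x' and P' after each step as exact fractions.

step 0: x̄ = F·x = [-11, -5, -12]
step 0: P̄ = F·P·Fᵀ + Q = [63 -4 -16; -4 8 17; -16 17 48]
step 0: y = z − H·x̄ = [-21]
step 0: S = H·P̄·Hᵀ + R = [648]
step 0: K = P̄·Hᵀ·S⁻¹ = [-197/648; 7/162; 41/324]
step 0: x' = x̄ + K·y = [-997/216, -319/54, -1583/108]
step 0: P' = (I − K·H)·P̄ = [2015/648 731/162 2893/324; 731/162 550/81 1090/81; 2893/324 1090/81 6095/162]
step 1: x̄ = F·x = [-3511/54, -31/24, 439/216]
step 1: P̄ = F·P·Fᵀ + Q = [55561/81 377/18 -23/162; 377/18 23/8 97/72; -23/162 97/72 3239/648]
step 1: y = z − H·x̄ = [-7001/36]
step 1: S = H·P̄·Hᵀ + R = [106823/18]
step 1: K = P̄·Hᵀ·S⁻¹ = [-108860/320469; -2055/213646; 337/640938]
step 1: x' = x̄ + K·y = [222551/213646, 123681/213646, 206185/106823]
step 1: P' = (I − K·H)·P̄ = [1104767/961407 331969/213646 1765109/1922814; 331969/213646 248463/106823 294241/213646; 1765109/1922814 294241/213646 4803974/961407]

step 0: x' = [-997/216, -319/54, -1583/108], P' = [2015/648 731/162 2893/324; 731/162 550/81 1090/81; 2893/324 1090/81 6095/162]
step 1: x' = [222551/213646, 123681/213646, 206185/106823], P' = [1104767/961407 331969/213646 1765109/1922814; 331969/213646 248463/106823 294241/213646; 1765109/1922814 294241/213646 4803974/961407]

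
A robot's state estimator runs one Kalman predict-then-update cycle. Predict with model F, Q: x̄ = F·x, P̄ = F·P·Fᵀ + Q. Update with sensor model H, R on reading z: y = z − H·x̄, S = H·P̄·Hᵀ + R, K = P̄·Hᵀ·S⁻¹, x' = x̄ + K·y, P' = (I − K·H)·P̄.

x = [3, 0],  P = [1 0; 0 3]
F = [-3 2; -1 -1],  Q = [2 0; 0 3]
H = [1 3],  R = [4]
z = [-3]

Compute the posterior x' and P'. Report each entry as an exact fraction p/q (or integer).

x' = [-73/12, 3/4]
P' = [365/18 -13/2; -13/2 5/2]

x̄ = F·x = [-9, -3]
P̄ = F·P·Fᵀ + Q = [23 -3; -3 7]
y = z − H·x̄ = [15]
S = H·P̄·Hᵀ + R = [72]
K = P̄·Hᵀ·S⁻¹ = [7/36; 1/4]
x' = x̄ + K·y = [-73/12, 3/4]
P' = (I − K·H)·P̄ = [365/18 -13/2; -13/2 5/2]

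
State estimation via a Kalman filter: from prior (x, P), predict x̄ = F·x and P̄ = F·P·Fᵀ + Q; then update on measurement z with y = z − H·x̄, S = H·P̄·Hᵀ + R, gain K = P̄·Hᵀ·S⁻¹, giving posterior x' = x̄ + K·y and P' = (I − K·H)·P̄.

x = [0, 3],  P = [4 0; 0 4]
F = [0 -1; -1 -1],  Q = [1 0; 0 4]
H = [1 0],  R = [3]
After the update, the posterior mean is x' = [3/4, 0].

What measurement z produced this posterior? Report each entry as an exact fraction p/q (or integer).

x̄ = F·x = [-3, -3]
P̄ = F·P·Fᵀ + Q = [5 4; 4 12]
S = H·P̄·Hᵀ + R = [8]
K = P̄·Hᵀ·S⁻¹ = [5/8; 1/2]
x' − x̄ = [15/4, 3] = K·y
y = (KᵀK)⁻¹·Kᵀ·(x' − x̄) = [6]
z = y + H·x̄ = [6] + [-3] = [3]

z = [3]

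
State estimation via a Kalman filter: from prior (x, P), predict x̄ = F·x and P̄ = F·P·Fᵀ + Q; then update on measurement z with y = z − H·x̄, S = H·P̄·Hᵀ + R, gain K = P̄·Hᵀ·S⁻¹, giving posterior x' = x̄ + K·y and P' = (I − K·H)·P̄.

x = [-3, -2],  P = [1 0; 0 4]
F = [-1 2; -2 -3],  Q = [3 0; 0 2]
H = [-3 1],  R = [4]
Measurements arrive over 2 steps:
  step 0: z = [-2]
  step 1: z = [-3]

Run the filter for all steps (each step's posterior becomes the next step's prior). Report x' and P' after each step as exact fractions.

step 0: x̄ = F·x = [-1, 12]
step 0: P̄ = F·P·Fᵀ + Q = [20 -22; -22 42]
step 0: y = z − H·x̄ = [-17]
step 0: S = H·P̄·Hᵀ + R = [358]
step 0: K = P̄·Hᵀ·S⁻¹ = [-41/179; 54/179]
step 0: x' = x̄ + K·y = [518/179, 1230/179]
step 0: P' = (I − K·H)·P̄ = [218/179 490/179; 490/179 1686/179]
step 1: x̄ = F·x = [1942/179, -4726/179]
step 1: P̄ = F·P·Fᵀ + Q = [5539/179 -10170/179; -10170/179 22284/179]
step 1: y = z − H·x̄ = [10015/179]
step 1: S = H·P̄·Hᵀ + R = [133871/179]
step 1: K = P̄·Hᵀ·S⁻¹ = [-26787/133871; 52794/133871]
step 1: x' = x̄ + K·y = [-46337/133871, -580684/133871]
step 1: P' = (I − K·H)·P̄ = [133900/133871 294552/133871; 294552/133871 1094832/133871]

step 0: x' = [518/179, 1230/179], P' = [218/179 490/179; 490/179 1686/179]
step 1: x' = [-46337/133871, -580684/133871], P' = [133900/133871 294552/133871; 294552/133871 1094832/133871]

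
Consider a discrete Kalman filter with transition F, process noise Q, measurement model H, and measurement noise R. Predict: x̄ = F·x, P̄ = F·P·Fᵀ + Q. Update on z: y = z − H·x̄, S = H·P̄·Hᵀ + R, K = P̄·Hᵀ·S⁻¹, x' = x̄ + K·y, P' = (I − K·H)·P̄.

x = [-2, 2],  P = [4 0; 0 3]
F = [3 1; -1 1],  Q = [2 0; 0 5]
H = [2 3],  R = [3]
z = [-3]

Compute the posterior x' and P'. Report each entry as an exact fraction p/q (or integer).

x̄ = F·x = [-4, 4]
P̄ = F·P·Fᵀ + Q = [41 -9; -9 12]
y = z − H·x̄ = [-7]
S = H·P̄·Hᵀ + R = [167]
K = P̄·Hᵀ·S⁻¹ = [55/167; 18/167]
x' = x̄ + K·y = [-1053/167, 542/167]
P' = (I − K·H)·P̄ = [3822/167 -2493/167; -2493/167 1680/167]

x' = [-1053/167, 542/167]
P' = [3822/167 -2493/167; -2493/167 1680/167]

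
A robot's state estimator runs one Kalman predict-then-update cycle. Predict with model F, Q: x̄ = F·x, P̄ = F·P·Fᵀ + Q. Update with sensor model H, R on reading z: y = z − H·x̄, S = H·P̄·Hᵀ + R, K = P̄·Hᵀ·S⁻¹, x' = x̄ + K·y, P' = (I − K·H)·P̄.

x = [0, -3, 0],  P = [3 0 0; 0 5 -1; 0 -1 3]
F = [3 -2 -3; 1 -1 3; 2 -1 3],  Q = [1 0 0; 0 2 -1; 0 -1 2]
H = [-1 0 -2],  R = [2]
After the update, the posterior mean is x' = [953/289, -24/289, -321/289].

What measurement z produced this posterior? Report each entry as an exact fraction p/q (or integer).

x̄ = F·x = [6, 3, 3]
P̄ = F·P·Fᵀ + Q = [63 -5 4; -5 43 43; 4 43 52]
S = H·P̄·Hᵀ + R = [289]
K = P̄·Hᵀ·S⁻¹ = [-71/289; -81/289; -108/289]
x' − x̄ = [-781/289, -891/289, -1188/289] = K·y
y = (KᵀK)⁻¹·Kᵀ·(x' − x̄) = [11]
z = y + H·x̄ = [11] + [-12] = [-1]

z = [-1]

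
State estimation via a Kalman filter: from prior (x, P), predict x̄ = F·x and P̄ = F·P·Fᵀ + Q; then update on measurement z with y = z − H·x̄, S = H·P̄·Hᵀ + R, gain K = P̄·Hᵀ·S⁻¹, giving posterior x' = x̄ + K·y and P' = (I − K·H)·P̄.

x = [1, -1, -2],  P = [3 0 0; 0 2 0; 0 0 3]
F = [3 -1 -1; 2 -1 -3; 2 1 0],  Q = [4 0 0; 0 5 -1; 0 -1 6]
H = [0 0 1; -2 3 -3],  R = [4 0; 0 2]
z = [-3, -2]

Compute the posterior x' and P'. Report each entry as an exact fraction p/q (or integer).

x' = [13518/5903, -1843/5903, -7317/5903]
P' = [146980/5903 116580/5903 18428/5903; 116580/5903 107930/5903 28972/5903; 18428/5903 28972/5903 16860/5903]

x̄ = F·x = [6, 9, 1]
P̄ = F·P·Fᵀ + Q = [36 29 16; 29 46 9; 16 9 20]
y = z − H·x̄ = [-4, -14]
S = H·P̄·Hᵀ + R = [24 -65; -65 422]
K = P̄·Hᵀ·S⁻¹ = [4607/5903 248/5903; 7243/5903 1857/5903; 4215/5903 -260/5903]
x' = x̄ + K·y = [13518/5903, -1843/5903, -7317/5903]
P' = (I − K·H)·P̄ = [146980/5903 116580/5903 18428/5903; 116580/5903 107930/5903 28972/5903; 18428/5903 28972/5903 16860/5903]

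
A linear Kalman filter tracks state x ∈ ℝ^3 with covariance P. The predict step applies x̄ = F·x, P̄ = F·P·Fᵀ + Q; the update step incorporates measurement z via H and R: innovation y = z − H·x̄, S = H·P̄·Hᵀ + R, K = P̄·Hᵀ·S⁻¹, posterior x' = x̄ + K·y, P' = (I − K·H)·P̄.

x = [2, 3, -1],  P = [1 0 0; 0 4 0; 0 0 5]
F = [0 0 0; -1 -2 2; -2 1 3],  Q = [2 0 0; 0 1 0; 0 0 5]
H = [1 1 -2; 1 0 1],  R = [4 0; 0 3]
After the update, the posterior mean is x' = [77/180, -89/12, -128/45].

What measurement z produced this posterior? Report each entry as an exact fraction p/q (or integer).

x̄ = F·x = [0, -10, -4]
P̄ = F·P·Fᵀ + Q = [2 0 0; 0 38 24; 0 24 58]
S = H·P̄·Hᵀ + R = [180 -90; -90 63]
K = P̄·Hᵀ·S⁻¹ = [17/180 1/6; 17/36 19/18; -8/45 2/3]
x' − x̄ = [77/180, 31/12, 52/45] = K·y
y = (KᵀK)⁻¹·Kᵀ·(x' − x̄) = [1, 2]
z = y + H·x̄ = [1, 2] + [-2, -4] = [-1, -2]

z = [-1, -2]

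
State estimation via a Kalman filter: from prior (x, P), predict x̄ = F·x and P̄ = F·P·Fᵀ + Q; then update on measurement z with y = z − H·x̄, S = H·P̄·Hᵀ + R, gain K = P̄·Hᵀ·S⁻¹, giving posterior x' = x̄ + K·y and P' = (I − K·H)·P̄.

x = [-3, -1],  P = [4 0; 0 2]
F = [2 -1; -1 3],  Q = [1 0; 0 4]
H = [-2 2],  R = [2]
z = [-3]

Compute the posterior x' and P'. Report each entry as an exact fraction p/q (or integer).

x̄ = F·x = [-5, 0]
P̄ = F·P·Fᵀ + Q = [19 -14; -14 26]
y = z − H·x̄ = [-13]
S = H·P̄·Hᵀ + R = [294]
K = P̄·Hᵀ·S⁻¹ = [-11/49; 40/147]
x' = x̄ + K·y = [-102/49, -520/147]
P' = (I − K·H)·P̄ = [205/49 194/49; 194/49 622/147]

x' = [-102/49, -520/147]
P' = [205/49 194/49; 194/49 622/147]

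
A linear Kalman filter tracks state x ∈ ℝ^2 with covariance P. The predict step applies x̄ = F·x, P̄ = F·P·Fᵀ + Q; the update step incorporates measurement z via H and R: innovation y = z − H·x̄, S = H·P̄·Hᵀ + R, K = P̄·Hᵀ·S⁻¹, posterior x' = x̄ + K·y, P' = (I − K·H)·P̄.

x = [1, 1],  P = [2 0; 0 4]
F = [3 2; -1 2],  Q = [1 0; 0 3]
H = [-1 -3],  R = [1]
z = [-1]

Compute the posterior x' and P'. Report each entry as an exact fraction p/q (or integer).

x̄ = F·x = [5, 1]
P̄ = F·P·Fᵀ + Q = [35 10; 10 21]
y = z − H·x̄ = [7]
S = H·P̄·Hᵀ + R = [285]
K = P̄·Hᵀ·S⁻¹ = [-13/57; -73/285]
x' = x̄ + K·y = [194/57, -226/285]
P' = (I − K·H)·P̄ = [1150/57 -379/57; -379/57 656/285]

x' = [194/57, -226/285]
P' = [1150/57 -379/57; -379/57 656/285]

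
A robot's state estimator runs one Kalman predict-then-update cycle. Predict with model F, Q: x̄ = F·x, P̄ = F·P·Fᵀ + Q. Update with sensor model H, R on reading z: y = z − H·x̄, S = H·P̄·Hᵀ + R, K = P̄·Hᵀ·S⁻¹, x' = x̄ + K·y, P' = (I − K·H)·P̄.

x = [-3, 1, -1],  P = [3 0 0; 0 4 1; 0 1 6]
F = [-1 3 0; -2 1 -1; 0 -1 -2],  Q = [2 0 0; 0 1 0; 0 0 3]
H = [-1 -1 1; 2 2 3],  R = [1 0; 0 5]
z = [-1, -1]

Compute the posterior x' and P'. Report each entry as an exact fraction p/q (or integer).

x̄ = F·x = [6, 8, 1]
P̄ = F·P·Fᵀ + Q = [41 15 -18; 15 21 7; -18 7 35]
y = z − H·x̄ = [12, -32]
S = H·P̄·Hᵀ + R = [150 -68; -68 556]
K = P̄·Hᵀ·S⁻¹ = [-4650/9847 917/19694; -1225/9847 5989/39388; 7805/19694 7789/39388]
x' = x̄ + K·y = [-11390/9847, 16164/9847, -5635/9847]
P' = (I − K·H)·P̄ = [33034/9847 -59571/19694 -2803/19694; -59571/19694 128071/39388 4029/39388; -2803/19694 4029/39388 14033/39388]

x' = [-11390/9847, 16164/9847, -5635/9847]
P' = [33034/9847 -59571/19694 -2803/19694; -59571/19694 128071/39388 4029/39388; -2803/19694 4029/39388 14033/39388]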